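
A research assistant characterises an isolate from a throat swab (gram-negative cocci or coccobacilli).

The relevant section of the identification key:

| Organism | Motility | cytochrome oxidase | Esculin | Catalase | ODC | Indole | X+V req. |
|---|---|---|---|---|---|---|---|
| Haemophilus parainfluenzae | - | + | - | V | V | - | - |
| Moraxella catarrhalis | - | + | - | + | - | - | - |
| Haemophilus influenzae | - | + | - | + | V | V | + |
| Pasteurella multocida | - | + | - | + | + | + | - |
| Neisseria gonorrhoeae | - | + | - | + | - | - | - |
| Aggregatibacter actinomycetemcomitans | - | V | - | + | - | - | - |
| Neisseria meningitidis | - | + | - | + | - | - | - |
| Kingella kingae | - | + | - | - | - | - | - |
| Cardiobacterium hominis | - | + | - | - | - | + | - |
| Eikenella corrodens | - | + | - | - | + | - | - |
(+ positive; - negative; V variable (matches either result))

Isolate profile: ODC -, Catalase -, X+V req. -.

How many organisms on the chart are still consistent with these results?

Catalase -: excludes 6 organisms — 4 left.
ODC -: excludes Eikenella corrodens — 3 left.
X+V req. -: all 3 remaining candidates are consistent.
Still consistent: Cardiobacterium hominis, Haemophilus parainfluenzae, Kingella kingae.

3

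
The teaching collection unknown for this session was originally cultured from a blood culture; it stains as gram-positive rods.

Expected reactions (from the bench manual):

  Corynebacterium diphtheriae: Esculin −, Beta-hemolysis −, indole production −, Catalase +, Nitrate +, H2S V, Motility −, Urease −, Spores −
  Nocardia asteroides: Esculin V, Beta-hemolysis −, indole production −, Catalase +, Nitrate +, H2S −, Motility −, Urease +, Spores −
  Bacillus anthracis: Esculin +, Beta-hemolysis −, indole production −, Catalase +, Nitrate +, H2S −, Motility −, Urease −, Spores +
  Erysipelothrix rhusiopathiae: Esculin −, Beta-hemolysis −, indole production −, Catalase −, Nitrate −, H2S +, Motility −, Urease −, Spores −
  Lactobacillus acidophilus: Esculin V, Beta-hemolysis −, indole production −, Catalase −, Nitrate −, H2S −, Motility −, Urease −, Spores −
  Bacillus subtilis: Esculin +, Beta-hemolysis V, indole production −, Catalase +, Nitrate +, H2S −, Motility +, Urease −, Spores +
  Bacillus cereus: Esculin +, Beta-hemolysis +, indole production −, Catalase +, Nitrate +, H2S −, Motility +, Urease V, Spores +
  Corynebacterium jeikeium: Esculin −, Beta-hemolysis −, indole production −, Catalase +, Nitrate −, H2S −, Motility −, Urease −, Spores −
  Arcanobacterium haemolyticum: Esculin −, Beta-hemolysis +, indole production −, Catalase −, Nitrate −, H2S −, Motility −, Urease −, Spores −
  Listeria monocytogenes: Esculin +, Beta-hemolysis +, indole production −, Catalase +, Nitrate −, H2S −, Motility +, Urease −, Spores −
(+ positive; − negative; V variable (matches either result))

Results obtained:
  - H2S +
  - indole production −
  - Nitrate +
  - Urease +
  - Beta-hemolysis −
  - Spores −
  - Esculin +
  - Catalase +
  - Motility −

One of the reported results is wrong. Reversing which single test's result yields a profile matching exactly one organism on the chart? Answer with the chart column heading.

H2S

As reported, no row in the chart matches all 9 reactions.
Reversing H2S (to −) → unique match: Nocardia asteroides.
Reversing Beta-hemolysis → still no organism matches.
Reversing Esculin → still no organism matches.
Reversing Nitrate → still no organism matches.
Reversing indole production → still no organism matches.
Reversing Urease → still no organism matches.
Reversing Spores → still no organism matches.
Reversing Motility → still no organism matches.
Reversing Catalase → still no organism matches.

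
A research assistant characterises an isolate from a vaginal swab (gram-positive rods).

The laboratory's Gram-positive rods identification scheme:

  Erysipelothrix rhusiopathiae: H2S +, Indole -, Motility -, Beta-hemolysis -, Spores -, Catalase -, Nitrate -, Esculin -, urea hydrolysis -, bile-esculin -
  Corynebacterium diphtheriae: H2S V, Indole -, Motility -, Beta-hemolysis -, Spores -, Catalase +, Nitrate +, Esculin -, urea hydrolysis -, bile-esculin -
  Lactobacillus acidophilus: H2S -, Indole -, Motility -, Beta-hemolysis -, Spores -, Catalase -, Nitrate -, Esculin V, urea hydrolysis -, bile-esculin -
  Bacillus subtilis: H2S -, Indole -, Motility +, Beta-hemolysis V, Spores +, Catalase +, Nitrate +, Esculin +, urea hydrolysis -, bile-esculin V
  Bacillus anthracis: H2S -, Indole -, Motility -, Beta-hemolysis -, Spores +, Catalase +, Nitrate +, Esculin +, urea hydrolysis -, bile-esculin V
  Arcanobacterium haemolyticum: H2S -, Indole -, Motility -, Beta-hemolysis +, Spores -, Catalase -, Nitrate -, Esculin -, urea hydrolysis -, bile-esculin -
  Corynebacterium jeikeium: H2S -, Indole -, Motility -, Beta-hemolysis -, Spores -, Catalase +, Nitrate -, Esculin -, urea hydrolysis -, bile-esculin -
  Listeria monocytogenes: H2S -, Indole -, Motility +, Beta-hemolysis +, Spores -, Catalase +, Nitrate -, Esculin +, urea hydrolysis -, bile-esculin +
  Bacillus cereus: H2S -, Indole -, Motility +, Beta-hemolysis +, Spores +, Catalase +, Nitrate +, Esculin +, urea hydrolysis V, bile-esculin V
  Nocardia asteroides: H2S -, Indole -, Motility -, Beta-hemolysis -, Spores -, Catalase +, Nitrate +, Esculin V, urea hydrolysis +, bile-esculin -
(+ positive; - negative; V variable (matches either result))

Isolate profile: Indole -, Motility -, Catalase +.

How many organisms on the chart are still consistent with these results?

Indole -: all 10 remaining candidates are consistent.
Motility -: excludes Bacillus subtilis, Listeria monocytogenes, Bacillus cereus — 7 left.
Catalase +: excludes Erysipelothrix rhusiopathiae, Lactobacillus acidophilus, Arcanobacterium haemolyticum — 4 left.
Still consistent: Bacillus anthracis, Corynebacterium diphtheriae, Corynebacterium jeikeium, Nocardia asteroides.

4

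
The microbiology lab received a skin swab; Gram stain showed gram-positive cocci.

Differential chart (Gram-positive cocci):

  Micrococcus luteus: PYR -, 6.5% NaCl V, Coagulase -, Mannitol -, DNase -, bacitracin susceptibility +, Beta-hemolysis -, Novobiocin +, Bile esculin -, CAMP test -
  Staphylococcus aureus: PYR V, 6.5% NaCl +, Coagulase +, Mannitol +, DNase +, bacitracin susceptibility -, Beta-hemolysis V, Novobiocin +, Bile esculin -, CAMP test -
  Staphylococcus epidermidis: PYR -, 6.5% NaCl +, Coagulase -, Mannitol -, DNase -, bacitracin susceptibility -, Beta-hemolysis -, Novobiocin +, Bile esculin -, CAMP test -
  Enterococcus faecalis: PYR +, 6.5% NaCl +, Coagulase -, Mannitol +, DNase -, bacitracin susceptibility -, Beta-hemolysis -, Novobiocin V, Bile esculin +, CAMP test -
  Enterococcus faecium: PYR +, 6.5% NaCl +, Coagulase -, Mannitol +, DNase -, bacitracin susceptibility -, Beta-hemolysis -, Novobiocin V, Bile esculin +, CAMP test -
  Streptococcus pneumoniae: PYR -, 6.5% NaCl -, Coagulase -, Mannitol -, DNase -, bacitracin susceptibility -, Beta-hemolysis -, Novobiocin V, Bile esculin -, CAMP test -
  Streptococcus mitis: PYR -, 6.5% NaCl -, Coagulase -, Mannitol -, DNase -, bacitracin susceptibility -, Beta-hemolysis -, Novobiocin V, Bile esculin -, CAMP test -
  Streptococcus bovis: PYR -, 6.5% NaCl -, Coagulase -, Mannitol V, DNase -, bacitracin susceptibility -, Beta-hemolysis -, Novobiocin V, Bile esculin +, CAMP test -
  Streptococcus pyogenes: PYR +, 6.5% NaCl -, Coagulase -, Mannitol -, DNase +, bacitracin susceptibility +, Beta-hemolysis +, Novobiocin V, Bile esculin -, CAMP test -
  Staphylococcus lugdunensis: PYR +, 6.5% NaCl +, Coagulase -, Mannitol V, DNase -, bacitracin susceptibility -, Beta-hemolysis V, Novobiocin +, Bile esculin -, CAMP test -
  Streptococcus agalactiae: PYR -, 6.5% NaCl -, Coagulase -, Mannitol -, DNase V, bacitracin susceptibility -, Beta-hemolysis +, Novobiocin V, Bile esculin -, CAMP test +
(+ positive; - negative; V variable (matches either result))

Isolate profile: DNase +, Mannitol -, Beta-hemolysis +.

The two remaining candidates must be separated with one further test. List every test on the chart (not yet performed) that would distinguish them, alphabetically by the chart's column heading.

bacitracin susceptibility, CAMP test, PYR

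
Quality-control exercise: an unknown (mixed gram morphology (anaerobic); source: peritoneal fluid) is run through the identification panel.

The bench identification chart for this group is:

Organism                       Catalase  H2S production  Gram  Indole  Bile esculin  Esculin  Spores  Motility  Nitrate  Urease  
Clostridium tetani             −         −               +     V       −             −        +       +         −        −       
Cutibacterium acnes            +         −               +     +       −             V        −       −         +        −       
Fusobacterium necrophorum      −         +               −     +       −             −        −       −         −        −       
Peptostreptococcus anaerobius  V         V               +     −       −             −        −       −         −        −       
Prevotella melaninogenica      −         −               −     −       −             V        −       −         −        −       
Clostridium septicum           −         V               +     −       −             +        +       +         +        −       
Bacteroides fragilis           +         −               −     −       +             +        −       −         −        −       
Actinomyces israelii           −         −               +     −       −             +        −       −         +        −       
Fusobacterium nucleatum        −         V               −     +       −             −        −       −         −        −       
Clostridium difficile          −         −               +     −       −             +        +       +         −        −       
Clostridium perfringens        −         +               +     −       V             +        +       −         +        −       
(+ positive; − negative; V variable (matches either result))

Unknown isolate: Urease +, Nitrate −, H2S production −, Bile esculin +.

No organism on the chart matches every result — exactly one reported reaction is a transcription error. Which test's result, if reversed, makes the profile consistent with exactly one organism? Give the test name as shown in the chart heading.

As reported, no row in the chart matches all 4 reactions.
Reversing Nitrate → still no organism matches.
Reversing Bile esculin → still no organism matches.
Reversing Urease (to −) → unique match: Bacteroides fragilis.
Reversing H2S production → still no organism matches.

Urease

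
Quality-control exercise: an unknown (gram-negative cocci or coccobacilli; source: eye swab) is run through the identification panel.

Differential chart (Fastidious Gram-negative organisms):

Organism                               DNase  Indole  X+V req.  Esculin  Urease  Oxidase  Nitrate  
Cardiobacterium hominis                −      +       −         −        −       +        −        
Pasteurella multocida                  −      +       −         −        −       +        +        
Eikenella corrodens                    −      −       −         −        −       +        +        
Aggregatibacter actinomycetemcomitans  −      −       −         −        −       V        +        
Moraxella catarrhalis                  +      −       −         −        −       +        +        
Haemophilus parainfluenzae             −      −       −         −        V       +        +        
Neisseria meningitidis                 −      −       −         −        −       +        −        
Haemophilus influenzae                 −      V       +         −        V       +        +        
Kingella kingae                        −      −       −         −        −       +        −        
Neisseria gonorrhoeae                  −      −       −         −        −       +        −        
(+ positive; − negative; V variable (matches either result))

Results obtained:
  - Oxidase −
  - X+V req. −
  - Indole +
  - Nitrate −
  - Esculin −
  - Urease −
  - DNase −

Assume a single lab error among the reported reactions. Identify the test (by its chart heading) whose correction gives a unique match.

Oxidase

As reported, no row in the chart matches all 7 reactions.
Reversing Esculin → still no organism matches.
Reversing Indole → still no organism matches.
Reversing Oxidase (to +) → unique match: Cardiobacterium hominis.
Reversing DNase → still no organism matches.
Reversing Urease → still no organism matches.
Reversing X+V req. → still no organism matches.
Reversing Nitrate → still no organism matches.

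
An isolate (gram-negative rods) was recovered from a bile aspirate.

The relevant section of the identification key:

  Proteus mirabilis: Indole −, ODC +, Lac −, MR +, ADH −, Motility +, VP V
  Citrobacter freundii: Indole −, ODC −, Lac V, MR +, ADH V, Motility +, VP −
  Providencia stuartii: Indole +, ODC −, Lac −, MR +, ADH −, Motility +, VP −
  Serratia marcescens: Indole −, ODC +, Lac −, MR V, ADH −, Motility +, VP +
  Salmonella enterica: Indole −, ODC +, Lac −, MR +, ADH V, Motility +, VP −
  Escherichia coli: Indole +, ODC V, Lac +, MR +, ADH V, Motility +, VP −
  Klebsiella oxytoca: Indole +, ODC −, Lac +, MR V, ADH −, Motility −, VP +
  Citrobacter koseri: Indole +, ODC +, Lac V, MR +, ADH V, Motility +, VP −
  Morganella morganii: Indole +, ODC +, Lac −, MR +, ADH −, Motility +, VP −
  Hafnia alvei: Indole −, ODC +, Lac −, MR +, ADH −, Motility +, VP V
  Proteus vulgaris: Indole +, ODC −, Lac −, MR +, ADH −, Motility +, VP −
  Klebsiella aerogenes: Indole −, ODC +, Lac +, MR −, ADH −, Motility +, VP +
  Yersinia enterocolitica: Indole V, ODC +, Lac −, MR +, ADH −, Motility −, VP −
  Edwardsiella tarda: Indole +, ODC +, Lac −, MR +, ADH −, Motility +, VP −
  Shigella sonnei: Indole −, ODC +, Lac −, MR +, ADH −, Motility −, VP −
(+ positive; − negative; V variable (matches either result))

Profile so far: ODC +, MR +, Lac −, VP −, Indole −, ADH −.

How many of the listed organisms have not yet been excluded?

ADH −: all 15 remaining candidates are consistent.
Indole −: excludes 7 organisms — 8 left.
Lac −: excludes Klebsiella aerogenes — 7 left.
ODC +: excludes Citrobacter freundii — 6 left.
MR +: all 6 remaining candidates are consistent.
VP −: excludes Serratia marcescens — 5 left.
Still consistent: Hafnia alvei, Proteus mirabilis, Salmonella enterica, Shigella sonnei, Yersinia enterocolitica.

5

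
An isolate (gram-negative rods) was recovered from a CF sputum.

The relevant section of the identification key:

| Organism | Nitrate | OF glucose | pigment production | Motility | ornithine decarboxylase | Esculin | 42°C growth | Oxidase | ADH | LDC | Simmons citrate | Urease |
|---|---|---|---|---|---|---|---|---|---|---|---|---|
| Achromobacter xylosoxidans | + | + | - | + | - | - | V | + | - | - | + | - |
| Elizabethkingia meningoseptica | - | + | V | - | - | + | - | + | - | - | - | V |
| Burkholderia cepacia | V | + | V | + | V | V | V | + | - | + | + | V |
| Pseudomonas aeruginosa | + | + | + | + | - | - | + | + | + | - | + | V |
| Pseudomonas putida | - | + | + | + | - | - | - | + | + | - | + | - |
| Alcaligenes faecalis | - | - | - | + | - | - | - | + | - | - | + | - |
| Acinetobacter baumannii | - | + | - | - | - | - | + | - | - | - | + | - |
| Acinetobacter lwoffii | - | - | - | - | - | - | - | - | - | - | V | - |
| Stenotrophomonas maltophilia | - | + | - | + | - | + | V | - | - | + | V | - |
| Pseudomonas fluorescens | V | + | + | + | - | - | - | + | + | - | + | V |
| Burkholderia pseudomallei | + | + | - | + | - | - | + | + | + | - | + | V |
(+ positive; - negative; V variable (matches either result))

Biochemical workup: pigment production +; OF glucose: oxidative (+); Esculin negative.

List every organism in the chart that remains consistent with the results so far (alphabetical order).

OF glucose +: excludes Alcaligenes faecalis, Acinetobacter lwoffii — 9 left.
Esculin -: excludes Elizabethkingia meningoseptica, Stenotrophomonas maltophilia — 7 left.
pigment production +: excludes Achromobacter xylosoxidans, Acinetobacter baumannii, Burkholderia pseudomallei — 4 left.

Burkholderia cepacia, Pseudomonas aeruginosa, Pseudomonas fluorescens, Pseudomonas putida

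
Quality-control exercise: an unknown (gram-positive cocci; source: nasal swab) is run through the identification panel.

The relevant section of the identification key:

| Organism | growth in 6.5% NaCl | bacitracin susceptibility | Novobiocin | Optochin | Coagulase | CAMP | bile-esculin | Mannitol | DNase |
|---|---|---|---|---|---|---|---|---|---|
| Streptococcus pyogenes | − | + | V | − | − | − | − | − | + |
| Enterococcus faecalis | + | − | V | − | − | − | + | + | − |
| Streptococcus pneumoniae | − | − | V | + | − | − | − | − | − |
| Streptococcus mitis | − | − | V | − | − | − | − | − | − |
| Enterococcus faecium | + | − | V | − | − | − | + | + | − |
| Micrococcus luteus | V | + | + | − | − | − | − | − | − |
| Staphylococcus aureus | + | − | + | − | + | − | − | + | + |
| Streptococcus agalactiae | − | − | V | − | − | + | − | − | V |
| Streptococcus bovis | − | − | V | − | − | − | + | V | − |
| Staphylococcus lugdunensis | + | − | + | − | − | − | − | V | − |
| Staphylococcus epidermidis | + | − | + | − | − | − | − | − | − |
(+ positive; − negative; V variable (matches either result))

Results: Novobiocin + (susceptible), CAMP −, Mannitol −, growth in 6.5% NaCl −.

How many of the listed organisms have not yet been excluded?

5

Mannitol −: excludes Enterococcus faecalis, Enterococcus faecium, Staphylococcus aureus — 8 left.
CAMP −: excludes Streptococcus agalactiae — 7 left.
Novobiocin +: all 7 remaining candidates are consistent.
growth in 6.5% NaCl −: excludes Staphylococcus lugdunensis, Staphylococcus epidermidis — 5 left.
Still consistent: Micrococcus luteus, Streptococcus bovis, Streptococcus mitis, Streptococcus pneumoniae, Streptococcus pyogenes.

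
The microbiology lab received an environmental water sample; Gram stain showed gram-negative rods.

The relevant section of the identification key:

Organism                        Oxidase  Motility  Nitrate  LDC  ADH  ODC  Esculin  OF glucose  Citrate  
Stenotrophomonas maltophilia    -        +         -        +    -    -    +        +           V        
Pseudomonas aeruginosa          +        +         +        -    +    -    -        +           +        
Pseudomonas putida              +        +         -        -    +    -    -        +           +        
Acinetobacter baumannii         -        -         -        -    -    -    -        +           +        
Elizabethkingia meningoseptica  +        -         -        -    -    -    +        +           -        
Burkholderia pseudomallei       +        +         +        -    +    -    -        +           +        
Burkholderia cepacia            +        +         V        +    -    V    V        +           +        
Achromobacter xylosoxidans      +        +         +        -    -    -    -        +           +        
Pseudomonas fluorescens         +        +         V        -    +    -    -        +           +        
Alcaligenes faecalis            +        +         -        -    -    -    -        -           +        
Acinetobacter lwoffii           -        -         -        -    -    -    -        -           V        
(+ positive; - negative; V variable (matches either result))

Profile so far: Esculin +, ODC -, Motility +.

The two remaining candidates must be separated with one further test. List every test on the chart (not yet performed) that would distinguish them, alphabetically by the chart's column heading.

Oxidase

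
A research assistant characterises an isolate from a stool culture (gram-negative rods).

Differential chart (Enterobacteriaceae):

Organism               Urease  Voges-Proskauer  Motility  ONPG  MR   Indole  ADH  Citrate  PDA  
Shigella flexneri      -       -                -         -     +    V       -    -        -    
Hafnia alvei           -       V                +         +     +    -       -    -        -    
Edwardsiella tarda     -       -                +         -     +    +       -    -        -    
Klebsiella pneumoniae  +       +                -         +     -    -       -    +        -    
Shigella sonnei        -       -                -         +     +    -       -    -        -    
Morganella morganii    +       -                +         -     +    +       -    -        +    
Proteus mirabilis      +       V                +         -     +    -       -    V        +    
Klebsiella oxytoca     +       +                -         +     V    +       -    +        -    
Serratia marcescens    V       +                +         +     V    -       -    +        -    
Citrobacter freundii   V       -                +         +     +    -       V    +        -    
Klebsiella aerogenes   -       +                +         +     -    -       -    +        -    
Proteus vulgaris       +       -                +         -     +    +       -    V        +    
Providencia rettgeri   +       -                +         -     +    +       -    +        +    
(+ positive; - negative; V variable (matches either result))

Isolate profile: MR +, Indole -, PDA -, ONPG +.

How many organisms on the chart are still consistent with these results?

ONPG +: excludes 6 organisms — 7 left.
PDA -: all 7 remaining candidates are consistent.
MR +: excludes Klebsiella pneumoniae, Klebsiella aerogenes — 5 left.
Indole -: excludes Klebsiella oxytoca — 4 left.
Still consistent: Citrobacter freundii, Hafnia alvei, Serratia marcescens, Shigella sonnei.

4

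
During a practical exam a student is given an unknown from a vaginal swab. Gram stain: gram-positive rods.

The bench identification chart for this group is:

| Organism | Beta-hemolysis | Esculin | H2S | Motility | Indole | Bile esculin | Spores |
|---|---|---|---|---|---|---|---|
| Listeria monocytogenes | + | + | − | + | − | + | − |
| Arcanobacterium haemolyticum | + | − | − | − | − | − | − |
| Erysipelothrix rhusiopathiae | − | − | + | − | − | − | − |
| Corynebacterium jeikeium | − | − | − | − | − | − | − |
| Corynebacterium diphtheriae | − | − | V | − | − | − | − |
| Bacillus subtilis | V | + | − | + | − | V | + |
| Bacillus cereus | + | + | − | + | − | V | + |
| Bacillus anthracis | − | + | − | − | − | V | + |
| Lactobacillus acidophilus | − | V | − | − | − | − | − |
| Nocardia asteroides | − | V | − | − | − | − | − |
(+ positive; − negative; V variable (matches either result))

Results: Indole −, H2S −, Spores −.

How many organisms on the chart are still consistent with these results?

6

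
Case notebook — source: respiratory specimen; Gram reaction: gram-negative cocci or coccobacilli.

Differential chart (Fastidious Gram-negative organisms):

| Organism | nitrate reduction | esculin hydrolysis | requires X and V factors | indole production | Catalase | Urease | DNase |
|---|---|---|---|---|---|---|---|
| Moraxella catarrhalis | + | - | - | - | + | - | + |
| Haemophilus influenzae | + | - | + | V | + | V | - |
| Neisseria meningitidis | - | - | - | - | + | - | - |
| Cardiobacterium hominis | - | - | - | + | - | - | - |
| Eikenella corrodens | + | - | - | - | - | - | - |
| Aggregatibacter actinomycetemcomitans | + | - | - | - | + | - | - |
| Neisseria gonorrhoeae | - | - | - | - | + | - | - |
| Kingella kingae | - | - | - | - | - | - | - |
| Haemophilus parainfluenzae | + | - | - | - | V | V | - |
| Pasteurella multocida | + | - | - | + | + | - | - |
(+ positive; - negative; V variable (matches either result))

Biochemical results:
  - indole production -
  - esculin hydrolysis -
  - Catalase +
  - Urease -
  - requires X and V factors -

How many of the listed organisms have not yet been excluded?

esculin hydrolysis -: all 10 remaining candidates are consistent.
Catalase +: excludes Cardiobacterium hominis, Eikenella corrodens, Kingella kingae — 7 left.
requires X and V factors -: excludes Haemophilus influenzae — 6 left.
Urease -: all 6 remaining candidates are consistent.
indole production -: excludes Pasteurella multocida — 5 left.
Still consistent: Aggregatibacter actinomycetemcomitans, Haemophilus parainfluenzae, Moraxella catarrhalis, Neisseria gonorrhoeae, Neisseria meningitidis.

5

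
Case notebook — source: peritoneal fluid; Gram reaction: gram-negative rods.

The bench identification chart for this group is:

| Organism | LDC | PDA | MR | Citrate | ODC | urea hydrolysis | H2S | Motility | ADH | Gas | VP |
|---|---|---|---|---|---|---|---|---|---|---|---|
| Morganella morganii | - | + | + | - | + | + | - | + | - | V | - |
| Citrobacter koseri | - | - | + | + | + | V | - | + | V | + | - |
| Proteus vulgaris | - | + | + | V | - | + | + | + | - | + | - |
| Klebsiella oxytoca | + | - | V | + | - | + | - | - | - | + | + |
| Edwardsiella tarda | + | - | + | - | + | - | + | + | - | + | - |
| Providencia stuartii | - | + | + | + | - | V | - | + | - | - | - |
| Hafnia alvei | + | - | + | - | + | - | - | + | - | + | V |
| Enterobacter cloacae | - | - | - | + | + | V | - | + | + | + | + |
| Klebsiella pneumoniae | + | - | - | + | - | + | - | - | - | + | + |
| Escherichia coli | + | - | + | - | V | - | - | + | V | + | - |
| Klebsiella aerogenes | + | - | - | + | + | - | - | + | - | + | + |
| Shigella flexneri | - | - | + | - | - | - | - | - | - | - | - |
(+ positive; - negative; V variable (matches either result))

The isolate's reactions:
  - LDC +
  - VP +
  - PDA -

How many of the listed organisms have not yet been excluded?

4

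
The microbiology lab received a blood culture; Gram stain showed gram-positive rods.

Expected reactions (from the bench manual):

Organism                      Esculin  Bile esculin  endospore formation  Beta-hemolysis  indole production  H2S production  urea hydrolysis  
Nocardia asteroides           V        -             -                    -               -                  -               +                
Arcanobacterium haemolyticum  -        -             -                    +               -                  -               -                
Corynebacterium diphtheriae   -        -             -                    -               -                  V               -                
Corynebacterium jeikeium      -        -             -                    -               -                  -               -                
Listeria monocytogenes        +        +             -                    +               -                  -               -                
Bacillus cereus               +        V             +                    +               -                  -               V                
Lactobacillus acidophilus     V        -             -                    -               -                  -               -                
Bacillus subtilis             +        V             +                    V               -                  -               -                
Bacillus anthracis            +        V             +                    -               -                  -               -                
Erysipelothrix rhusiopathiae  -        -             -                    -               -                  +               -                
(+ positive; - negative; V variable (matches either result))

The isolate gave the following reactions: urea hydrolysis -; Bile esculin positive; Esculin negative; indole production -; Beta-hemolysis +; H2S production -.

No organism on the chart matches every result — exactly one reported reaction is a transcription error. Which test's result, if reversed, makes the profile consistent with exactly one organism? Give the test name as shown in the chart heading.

As reported, no row in the chart matches all 6 reactions.
Reversing urea hydrolysis → still no organism matches.
Reversing Beta-hemolysis → still no organism matches.
Reversing indole production → still no organism matches.
Reversing Esculin → 3 organisms match (not unique).
Reversing Bile esculin (to -) → unique match: Arcanobacterium haemolyticum.
Reversing H2S production → still no organism matches.

Bile esculin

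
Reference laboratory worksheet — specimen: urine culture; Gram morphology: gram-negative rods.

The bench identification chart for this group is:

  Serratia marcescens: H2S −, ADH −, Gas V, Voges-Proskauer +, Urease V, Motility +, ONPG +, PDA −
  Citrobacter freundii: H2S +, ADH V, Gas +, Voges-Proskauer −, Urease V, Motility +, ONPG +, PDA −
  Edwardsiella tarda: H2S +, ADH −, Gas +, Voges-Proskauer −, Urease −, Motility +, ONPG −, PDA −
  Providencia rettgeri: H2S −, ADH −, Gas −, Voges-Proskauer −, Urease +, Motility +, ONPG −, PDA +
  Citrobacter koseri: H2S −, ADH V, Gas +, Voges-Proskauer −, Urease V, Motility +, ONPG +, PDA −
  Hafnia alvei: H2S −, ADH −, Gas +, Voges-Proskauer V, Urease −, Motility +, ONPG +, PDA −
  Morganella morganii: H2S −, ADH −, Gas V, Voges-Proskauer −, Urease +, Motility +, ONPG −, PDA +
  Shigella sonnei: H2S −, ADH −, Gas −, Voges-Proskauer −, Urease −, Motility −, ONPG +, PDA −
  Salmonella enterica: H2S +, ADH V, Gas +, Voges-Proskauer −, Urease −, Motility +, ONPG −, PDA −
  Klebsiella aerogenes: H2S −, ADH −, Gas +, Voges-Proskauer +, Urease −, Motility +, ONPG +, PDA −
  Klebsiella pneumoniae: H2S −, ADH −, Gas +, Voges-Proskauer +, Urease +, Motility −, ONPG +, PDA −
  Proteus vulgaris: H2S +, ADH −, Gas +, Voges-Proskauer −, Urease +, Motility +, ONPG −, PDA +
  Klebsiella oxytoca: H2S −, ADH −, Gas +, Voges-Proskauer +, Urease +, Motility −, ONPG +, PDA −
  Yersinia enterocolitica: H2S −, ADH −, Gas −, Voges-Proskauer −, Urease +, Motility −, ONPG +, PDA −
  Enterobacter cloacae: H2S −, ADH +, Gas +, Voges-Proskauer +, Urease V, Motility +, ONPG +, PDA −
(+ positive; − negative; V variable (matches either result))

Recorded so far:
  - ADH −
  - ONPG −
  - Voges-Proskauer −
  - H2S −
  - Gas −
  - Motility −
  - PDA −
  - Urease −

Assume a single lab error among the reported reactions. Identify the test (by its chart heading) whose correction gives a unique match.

ONPG

As reported, no row in the chart matches all 8 reactions.
Reversing Gas → still no organism matches.
Reversing Motility → still no organism matches.
Reversing Voges-Proskauer → still no organism matches.
Reversing H2S → still no organism matches.
Reversing ONPG (to +) → unique match: Shigella sonnei.
Reversing ADH → still no organism matches.
Reversing Urease → still no organism matches.
Reversing PDA → still no organism matches.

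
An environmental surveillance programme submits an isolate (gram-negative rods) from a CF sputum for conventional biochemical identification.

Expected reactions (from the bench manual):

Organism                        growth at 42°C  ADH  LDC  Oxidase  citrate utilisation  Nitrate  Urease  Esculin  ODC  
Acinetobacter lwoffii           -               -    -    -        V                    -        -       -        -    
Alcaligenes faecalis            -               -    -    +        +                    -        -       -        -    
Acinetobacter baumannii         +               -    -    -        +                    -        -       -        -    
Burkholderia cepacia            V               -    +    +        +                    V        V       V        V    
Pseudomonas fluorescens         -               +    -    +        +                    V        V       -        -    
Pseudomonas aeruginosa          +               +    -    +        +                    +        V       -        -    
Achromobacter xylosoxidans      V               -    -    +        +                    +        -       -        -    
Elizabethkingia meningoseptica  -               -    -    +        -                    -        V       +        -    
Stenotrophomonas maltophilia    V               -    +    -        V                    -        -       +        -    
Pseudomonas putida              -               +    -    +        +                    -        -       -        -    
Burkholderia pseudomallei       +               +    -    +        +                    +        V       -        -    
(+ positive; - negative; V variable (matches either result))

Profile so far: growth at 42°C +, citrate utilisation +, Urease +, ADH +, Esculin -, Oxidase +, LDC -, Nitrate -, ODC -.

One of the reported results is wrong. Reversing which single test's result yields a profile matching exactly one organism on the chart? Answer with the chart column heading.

growth at 42°C

As reported, no row in the chart matches all 9 reactions.
Reversing citrate utilisation → still no organism matches.
Reversing Oxidase → still no organism matches.
Reversing Nitrate → 2 organisms match (not unique).
Reversing ODC → still no organism matches.
Reversing growth at 42°C (to -) → unique match: Pseudomonas fluorescens.
Reversing Urease → still no organism matches.
Reversing LDC → still no organism matches.
Reversing ADH → still no organism matches.
Reversing Esculin → still no organism matches.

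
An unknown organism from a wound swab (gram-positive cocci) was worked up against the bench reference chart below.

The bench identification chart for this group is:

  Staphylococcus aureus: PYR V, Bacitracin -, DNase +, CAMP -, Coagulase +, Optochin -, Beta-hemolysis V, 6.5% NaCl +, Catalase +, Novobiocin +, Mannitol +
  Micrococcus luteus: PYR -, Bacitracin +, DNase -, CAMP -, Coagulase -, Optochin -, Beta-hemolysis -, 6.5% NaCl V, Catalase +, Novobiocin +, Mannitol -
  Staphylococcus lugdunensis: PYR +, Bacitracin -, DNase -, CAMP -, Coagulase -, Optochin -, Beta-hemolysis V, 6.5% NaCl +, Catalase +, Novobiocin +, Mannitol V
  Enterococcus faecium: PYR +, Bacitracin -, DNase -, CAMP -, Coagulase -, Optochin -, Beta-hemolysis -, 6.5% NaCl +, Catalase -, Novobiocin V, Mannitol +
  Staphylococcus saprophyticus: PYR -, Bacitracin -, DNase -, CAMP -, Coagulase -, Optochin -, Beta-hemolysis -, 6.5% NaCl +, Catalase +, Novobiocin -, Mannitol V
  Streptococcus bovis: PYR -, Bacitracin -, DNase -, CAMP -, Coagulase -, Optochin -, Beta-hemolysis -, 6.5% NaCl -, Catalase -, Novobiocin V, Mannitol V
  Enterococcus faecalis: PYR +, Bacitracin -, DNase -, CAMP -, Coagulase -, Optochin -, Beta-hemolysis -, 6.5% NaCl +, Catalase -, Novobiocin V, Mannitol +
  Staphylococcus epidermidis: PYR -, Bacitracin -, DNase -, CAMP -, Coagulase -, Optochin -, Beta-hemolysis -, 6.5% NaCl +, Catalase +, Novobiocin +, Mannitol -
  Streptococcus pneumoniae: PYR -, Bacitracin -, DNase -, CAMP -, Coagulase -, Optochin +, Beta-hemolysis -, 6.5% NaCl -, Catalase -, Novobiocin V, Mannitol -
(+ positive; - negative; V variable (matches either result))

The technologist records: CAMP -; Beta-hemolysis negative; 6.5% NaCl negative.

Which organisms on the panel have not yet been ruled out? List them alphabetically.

Beta-hemolysis -: all 9 remaining candidates are consistent.
CAMP -: all 9 remaining candidates are consistent.
6.5% NaCl -: excludes 6 organisms — 3 left.

Micrococcus luteus, Streptococcus bovis, Streptococcus pneumoniae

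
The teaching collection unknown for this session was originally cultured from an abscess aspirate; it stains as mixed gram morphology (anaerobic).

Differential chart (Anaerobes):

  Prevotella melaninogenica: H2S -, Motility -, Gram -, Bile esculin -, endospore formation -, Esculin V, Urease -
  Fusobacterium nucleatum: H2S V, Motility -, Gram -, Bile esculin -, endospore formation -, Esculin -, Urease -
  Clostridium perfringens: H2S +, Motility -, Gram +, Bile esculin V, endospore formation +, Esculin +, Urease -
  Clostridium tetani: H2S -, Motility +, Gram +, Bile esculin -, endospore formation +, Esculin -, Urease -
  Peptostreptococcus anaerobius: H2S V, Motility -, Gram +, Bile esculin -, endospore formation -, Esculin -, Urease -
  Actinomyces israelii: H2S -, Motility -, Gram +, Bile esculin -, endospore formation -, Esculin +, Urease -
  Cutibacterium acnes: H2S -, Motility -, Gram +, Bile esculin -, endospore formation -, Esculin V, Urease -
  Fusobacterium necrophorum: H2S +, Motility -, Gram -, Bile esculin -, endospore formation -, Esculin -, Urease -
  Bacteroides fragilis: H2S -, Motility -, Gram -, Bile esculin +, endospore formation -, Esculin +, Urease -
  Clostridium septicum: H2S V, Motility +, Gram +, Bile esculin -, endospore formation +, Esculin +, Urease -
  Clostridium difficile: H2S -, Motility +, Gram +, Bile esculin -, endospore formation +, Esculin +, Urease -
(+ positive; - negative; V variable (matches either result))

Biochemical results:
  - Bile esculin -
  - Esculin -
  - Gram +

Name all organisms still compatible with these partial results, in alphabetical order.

Clostridium tetani, Cutibacterium acnes, Peptostreptococcus anaerobius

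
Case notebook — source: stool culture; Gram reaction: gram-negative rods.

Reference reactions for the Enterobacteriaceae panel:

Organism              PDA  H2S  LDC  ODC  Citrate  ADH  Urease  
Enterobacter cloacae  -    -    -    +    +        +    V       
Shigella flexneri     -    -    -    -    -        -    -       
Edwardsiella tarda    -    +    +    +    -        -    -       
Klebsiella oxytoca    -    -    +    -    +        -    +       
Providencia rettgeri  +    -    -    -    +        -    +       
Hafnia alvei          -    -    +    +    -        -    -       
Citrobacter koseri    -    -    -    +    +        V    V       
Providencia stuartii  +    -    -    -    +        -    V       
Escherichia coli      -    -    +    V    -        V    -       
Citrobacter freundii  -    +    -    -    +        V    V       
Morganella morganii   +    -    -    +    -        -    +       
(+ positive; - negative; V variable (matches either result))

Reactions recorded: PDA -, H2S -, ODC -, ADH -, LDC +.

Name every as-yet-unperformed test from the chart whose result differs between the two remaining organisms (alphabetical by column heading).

ADH -: excludes Enterobacter cloacae — 10 left.
ODC -: excludes Edwardsiella tarda, Hafnia alvei, Citrobacter koseri, Morganella morganii — 6 left.
PDA -: excludes Providencia rettgeri, Providencia stuartii — 4 left.
H2S -: excludes Citrobacter freundii — 3 left.
LDC +: excludes Shigella flexneri — 2 left.
Two candidates remain: Escherichia coli and Klebsiella oxytoca.
  Citrate: Escherichia coli -, Klebsiella oxytoca + — discriminates.
  Urease: Escherichia coli -, Klebsiella oxytoca + — discriminates.

Citrate, Urease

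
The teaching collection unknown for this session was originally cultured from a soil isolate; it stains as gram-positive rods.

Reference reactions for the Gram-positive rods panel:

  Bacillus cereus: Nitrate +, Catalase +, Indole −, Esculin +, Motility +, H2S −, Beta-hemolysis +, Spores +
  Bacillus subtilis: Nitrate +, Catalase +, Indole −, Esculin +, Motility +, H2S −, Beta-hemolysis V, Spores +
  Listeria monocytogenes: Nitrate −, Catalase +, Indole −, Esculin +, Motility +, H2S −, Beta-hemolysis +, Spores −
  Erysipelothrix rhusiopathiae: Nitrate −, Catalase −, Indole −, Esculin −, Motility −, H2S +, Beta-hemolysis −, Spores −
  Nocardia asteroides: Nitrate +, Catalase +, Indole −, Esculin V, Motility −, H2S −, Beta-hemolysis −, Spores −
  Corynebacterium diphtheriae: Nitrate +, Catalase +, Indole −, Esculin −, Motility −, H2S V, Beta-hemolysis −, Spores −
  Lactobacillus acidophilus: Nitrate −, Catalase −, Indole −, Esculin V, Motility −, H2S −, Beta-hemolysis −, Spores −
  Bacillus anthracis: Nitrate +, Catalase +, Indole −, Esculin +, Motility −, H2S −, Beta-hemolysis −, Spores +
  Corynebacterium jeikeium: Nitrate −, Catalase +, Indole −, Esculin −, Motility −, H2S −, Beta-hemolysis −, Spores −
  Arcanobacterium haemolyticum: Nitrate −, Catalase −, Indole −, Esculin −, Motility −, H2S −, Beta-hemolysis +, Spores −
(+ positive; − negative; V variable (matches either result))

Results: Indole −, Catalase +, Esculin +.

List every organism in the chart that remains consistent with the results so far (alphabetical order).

Bacillus anthracis, Bacillus cereus, Bacillus subtilis, Listeria monocytogenes, Nocardia asteroides

Catalase +: excludes Erysipelothrix rhusiopathiae, Lactobacillus acidophilus, Arcanobacterium haemolyticum — 7 left.
Esculin +: excludes Corynebacterium diphtheriae, Corynebacterium jeikeium — 5 left.
Indole −: all 5 remaining candidates are consistent.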